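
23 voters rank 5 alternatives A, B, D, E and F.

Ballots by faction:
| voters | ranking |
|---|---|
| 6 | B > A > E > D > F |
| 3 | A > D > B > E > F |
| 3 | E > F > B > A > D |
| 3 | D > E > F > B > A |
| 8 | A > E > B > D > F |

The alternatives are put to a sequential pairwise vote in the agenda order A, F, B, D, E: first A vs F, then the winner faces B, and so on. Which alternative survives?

E

Round 1: A vs F — 17–6, A advances.
Round 2: A vs B — 11–12, B advances.
Round 3: B vs D — 17–6, B advances.
Round 4: B vs E — 9–14, E advances.
The agenda winner is E.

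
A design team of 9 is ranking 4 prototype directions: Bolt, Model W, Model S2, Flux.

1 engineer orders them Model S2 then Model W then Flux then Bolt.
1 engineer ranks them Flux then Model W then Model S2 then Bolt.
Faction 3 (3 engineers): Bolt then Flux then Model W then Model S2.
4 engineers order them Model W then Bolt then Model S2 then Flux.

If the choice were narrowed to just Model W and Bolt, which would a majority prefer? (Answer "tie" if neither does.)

Ballots ranking Model W above Bolt: 1 + 1 + 4 = 6.
Ballots ranking Bolt above Model W: 9 − 6 = 3.
Model W wins the head-to-head 6–3.

Model W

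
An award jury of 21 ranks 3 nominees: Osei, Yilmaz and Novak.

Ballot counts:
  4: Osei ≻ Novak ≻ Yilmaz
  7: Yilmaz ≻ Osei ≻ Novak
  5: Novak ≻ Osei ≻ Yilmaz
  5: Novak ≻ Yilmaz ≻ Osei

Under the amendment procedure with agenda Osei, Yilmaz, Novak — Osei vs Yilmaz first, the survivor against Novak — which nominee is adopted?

Round 1: Osei vs Yilmaz — 9–12, Yilmaz advances.
Round 2: Yilmaz vs Novak — 7–14, Novak advances.
Novak survives the agenda.

Novak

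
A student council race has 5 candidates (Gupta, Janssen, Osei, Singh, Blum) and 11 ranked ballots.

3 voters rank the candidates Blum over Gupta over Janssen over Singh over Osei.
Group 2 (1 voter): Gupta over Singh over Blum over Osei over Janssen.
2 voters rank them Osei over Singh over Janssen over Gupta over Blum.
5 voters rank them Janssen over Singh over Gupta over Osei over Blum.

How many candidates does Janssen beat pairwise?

Janssen against each rival (11 voters):
Janssen–Gupta: Janssen 7–4.
Janssen vs Osei: 3+5 = 8 for Janssen, 3 for Osei — Janssen by 8–3.
Janssen vs Singh: Janssen is ranked higher on 3+5 = 8 ballots, Singh on 3. Janssen wins 8–3.
Janssen vs Blum: Janssen preferred on 2+5 = 7 ballots; Janssen wins 7–4.
Janssen beats Gupta, Osei, Singh, Blum — 4 pairwise wins.

4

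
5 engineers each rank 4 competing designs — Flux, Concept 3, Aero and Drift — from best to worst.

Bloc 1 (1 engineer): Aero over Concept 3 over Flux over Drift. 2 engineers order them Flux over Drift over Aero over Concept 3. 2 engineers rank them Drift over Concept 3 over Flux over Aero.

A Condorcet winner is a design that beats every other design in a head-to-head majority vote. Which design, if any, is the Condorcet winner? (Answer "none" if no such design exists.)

none

Check each pair by majority over 5 ballots:
Flux–Concept 3: Concept 3 3–2.
Flux vs Aero: Flux wins 4–1.
Flux–Drift: Flux 3–2.
Concept 3 vs Aero: Aero wins 3–2.
Concept 3 vs Drift: Drift, 4–1.
Aero–Drift: Drift 4–1.
Each design drops at least one matchup (Flux loses to Concept 3; Concept 3 loses to Aero; Aero loses to Flux; Drift loses to Flux); the cycle Flux > Aero > Concept 3 > Flux rules out a Condorcet winner.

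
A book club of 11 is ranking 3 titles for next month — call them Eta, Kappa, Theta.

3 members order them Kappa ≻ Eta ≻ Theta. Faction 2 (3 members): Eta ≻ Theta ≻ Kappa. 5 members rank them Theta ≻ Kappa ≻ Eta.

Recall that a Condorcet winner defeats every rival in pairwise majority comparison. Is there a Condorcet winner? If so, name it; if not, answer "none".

none

Check each pair by majority over 11 ballots:
Eta vs Kappa: 3 for Eta, 8 for Kappa — Kappa by 8–3.
Eta vs Theta: 6 to 5, Eta.
Kappa vs Theta: 3 for Kappa, 8 for Theta — Theta by 8–3.
Every book loses at least once (Eta loses to Kappa; Kappa loses to Theta; Theta loses to Eta). The majority relation contains the cycle Eta > Theta > Kappa > Eta, so there is no Condorcet winner.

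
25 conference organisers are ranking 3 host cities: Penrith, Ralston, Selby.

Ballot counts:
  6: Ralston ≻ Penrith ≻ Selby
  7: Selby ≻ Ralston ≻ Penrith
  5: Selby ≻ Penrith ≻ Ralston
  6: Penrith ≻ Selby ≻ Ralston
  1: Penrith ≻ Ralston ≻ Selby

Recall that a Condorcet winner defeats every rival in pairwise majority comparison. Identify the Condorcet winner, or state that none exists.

none

Pairwise majorities:
Penrith vs Ralston: Penrith preferred on 5+6+1 = 12 ballots; Ralston wins 13–12.
Penrith vs Selby: 13 to 12, Penrith.
Ralston vs Selby: Ralston is ranked higher on 6+1 = 7 ballots, Selby on 18. Selby wins 18–7.
Every city loses at least once (Penrith loses to Ralston; Ralston loses to Selby; Selby loses to Penrith). The majority relation contains the cycle Penrith > Selby > Ralston > Penrith, so there is no Condorcet winner.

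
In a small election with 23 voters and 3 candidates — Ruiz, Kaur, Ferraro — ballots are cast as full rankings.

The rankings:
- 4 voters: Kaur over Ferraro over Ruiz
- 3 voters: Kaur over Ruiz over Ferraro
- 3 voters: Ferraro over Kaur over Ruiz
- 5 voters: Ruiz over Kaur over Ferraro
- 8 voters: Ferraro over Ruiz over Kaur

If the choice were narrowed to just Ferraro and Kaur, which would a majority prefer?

Ballots ranking Ferraro above Kaur: 3 + 8 = 11.
Ballots ranking Kaur above Ferraro: 23 − 11 = 12.
Kaur wins the head-to-head 12–11.

Kaur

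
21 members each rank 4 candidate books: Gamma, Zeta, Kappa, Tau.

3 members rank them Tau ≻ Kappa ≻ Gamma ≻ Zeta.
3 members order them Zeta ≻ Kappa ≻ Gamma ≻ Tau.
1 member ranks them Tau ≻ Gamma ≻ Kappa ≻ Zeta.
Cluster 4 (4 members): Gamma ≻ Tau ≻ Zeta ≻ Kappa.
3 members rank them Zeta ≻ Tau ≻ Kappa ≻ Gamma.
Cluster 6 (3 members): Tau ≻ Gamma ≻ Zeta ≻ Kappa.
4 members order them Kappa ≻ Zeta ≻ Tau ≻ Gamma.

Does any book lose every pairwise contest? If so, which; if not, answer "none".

Pairwise majorities:
Gamma vs Zeta: Gamma is ranked higher on 3+1+4+3 = 11 ballots, Zeta on 10. Gamma wins 11–10.
Gamma vs Kappa: Kappa wins 13–8.
Gamma–Tau: Tau 14–7.
Zeta vs Kappa: Zeta is ranked higher on 3+4+3+3 = 13 ballots, Kappa on 8. Zeta wins 13–8.
Zeta vs Tau: Tau, 11–10.
Kappa vs Tau: Kappa is ranked higher on 3+4 = 7 ballots, Tau on 14. Tau wins 14–7.
Every book wins at least one matchup (Gamma beats Zeta; Zeta beats Kappa; Kappa beats Gamma; Tau beats Gamma), so there is no Condorcet loser.

none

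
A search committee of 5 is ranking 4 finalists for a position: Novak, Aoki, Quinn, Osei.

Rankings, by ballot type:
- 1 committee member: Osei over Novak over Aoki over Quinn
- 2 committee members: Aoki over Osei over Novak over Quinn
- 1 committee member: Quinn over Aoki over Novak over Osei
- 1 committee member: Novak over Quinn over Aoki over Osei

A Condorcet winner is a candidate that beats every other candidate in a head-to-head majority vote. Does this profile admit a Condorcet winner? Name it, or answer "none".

Aoki

Pairwise majorities:
Novak vs Aoki: Aoki wins 3–2.
Novak–Quinn: Novak 4–1.
Novak vs Osei: Osei, 3–2.
Aoki vs Quinn: Aoki, 3–2.
Aoki vs Osei: Aoki wins 4–1.
Quinn vs Osei: Osei wins 3–2.
Aoki beats each of Novak, Quinn, Osei — Aoki is the Condorcet winner.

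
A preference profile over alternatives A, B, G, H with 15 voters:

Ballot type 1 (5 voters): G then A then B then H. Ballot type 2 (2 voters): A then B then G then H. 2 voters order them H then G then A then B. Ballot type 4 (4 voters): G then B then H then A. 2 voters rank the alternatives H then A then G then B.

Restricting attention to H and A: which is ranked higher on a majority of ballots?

H

Ballots ranking H above A: 2 + 4 + 2 = 8.
Ballots ranking A above H: 15 − 8 = 7.
H wins the head-to-head 8–7.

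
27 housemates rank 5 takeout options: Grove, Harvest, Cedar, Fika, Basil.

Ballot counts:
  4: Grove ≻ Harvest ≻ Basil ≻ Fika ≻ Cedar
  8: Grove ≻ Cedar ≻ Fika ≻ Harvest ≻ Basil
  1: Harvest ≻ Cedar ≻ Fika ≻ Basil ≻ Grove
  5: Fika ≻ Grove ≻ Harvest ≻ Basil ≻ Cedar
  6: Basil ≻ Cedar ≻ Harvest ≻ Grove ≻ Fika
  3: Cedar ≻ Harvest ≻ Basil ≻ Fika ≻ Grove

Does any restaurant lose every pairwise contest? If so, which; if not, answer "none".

none

Head-to-head results (27 friends):
Grove vs Harvest: Grove wins 17–10.
Grove–Cedar: Grove 17–10.
Grove vs Fika: Grove, 18–9.
Grove vs Basil: Grove, 17–10.
Harvest–Cedar: Cedar 17–10.
Harvest vs Fika: Harvest, 14–13.
Harvest vs Basil: Harvest, 21–6.
Cedar vs Fika: Cedar preferred on 8+1+6+3 = 18 ballots; Cedar wins 18–9.
Cedar vs Basil: Basil, 15–12.
Fika vs Basil: 8+1+5 = 14 for Fika, 13 for Basil — Fika by 14–13.
Each restaurant has at least one pairwise win (Grove beats Harvest; Harvest beats Fika; Cedar beats Harvest; Fika beats Basil; Basil beats Cedar) — no Condorcet loser.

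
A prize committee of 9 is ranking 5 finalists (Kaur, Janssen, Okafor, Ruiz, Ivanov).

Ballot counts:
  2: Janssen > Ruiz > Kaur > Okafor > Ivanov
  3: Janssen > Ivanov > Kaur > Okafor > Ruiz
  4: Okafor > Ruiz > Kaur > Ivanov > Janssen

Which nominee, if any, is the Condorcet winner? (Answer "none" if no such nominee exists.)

Check each pair by majority over 9 ballots:
Kaur–Janssen: Janssen 5–4.
Kaur vs Okafor: Kaur, 5–4.
Kaur vs Ruiz: Kaur preferred on 3 ballots; Ruiz wins 6–3.
Kaur vs Ivanov: 6 to 3, Kaur.
Janssen vs Okafor: Janssen preferred on 2+3 = 5 ballots; Janssen wins 5–4.
Janssen vs Ruiz: Janssen preferred on 2+3 = 5 ballots; Janssen wins 5–4.
Janssen vs Ivanov: Janssen preferred on 2+3 = 5 ballots; Janssen wins 5–4.
Okafor vs Ruiz: Okafor wins 7–2.
Okafor–Ivanov: Okafor 6–3.
Ruiz vs Ivanov: 6 to 3, Ruiz.
Janssen defeats every rival head-to-head and is the Condorcet winner.

Janssen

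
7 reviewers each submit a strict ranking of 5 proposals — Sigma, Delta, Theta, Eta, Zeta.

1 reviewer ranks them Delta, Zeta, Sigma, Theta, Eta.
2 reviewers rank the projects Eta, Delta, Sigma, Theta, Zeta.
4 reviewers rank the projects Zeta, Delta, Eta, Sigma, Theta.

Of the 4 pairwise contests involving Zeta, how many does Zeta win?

Zeta against each rival (7 reviewers):
Zeta vs Sigma: Zeta wins 5–2.
Zeta–Delta: Zeta 4–3.
Zeta vs Theta: 5 to 2, Zeta.
Zeta vs Eta: Zeta preferred on 1+4 = 5 ballots; Zeta wins 5–2.
Zeta beats Sigma, Delta, Theta, Eta — 4 pairwise wins.

4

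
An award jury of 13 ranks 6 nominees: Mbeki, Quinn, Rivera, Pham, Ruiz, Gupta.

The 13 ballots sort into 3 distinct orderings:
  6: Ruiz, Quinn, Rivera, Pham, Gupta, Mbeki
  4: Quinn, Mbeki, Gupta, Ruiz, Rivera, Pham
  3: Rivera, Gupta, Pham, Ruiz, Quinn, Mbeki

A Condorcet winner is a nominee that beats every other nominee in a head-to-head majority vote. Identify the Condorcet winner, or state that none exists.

none

Check each pair by majority over 13 ballots:
Mbeki vs Quinn: Mbeki is ranked higher on 0 ballots, Quinn on 13. Quinn wins 13–0.
Mbeki vs Rivera: 4 to 9, Rivera.
Mbeki vs Pham: Mbeki preferred on 4 ballots; Pham wins 9–4.
Mbeki vs Ruiz: Mbeki is ranked higher on 4 ballots, Ruiz on 9. Ruiz wins 9–4.
Mbeki vs Gupta: Mbeki is ranked higher on 4 ballots, Gupta on 9. Gupta wins 9–4.
Quinn vs Rivera: 6+4 = 10 for Quinn, 3 for Rivera — Quinn by 10–3.
Quinn vs Pham: Quinn preferred on 6+4 = 10 ballots; Quinn wins 10–3.
Quinn vs Ruiz: Quinn preferred on 4 ballots; Ruiz wins 9–4.
Quinn vs Gupta: 10 to 3, Quinn.
Rivera vs Pham: 13 to 0, Rivera.
Rivera vs Ruiz: Rivera preferred on 3 ballots; Ruiz wins 10–3.
Rivera vs Gupta: 6+3 = 9 for Rivera, 4 for Gupta — Rivera by 9–4.
Pham vs Ruiz: 3 for Pham, 10 for Ruiz — Ruiz by 10–3.
Pham vs Gupta: 6 to 7, Gupta.
Ruiz vs Gupta: Ruiz preferred on 6 ballots; Gupta wins 7–6.
Each nominee drops at least one matchup (Mbeki loses to Quinn; Quinn loses to Ruiz; Rivera loses to Quinn; Pham loses to Quinn; Ruiz loses to Gupta; Gupta loses to Quinn); the cycle Quinn > Gupta > Ruiz > Quinn rules out a Condorcet winner.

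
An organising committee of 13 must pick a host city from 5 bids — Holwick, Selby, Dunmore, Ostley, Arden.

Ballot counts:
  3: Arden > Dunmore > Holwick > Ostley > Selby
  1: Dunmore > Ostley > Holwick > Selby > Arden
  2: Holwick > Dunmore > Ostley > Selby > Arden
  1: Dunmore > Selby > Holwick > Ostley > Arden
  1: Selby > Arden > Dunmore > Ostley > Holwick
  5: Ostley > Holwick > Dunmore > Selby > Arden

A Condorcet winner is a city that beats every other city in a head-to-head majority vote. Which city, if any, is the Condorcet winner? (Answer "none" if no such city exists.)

Pairwise majorities:
Holwick vs Selby: 11 to 2, Holwick.
Holwick vs Dunmore: 2+5 = 7 for Holwick, 6 for Dunmore — Holwick by 7–6.
Holwick vs Ostley: Holwick is ranked higher on 3+2+1 = 6 ballots, Ostley on 7. Ostley wins 7–6.
Holwick vs Arden: Holwick preferred on 1+2+1+5 = 9 ballots; Holwick wins 9–4.
Selby vs Dunmore: 1 for Selby, 12 for Dunmore — Dunmore by 12–1.
Selby vs Ostley: 1+1 = 2 for Selby, 11 for Ostley — Ostley by 11–2.
Selby vs Arden: 1+2+1+1+5 = 10 for Selby, 3 for Arden — Selby by 10–3.
Dunmore vs Ostley: 3+1+2+1+1 = 8 for Dunmore, 5 for Ostley — Dunmore by 8–5.
Dunmore vs Arden: Dunmore preferred on 1+2+1+5 = 9 ballots; Dunmore wins 9–4.
Ostley vs Arden: 1+2+1+5 = 9 for Ostley, 4 for Arden — Ostley by 9–4.
No city is unbeaten: Holwick loses to Ostley; Selby loses to Holwick; Dunmore loses to Holwick; Ostley loses to Dunmore; Arden loses to Holwick. In particular Holwick beats Dunmore beats Ostley beats Holwick is a majority cycle — no Condorcet winner exists.

none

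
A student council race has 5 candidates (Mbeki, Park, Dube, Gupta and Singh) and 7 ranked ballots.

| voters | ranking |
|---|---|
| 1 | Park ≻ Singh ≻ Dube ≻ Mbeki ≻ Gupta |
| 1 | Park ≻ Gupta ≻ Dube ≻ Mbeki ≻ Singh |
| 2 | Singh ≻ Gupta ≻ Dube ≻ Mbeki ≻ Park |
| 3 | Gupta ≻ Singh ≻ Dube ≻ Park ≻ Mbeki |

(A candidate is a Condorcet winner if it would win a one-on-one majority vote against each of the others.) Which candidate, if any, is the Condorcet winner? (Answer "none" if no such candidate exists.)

Pairwise majorities:
Mbeki vs Park: Park wins 5–2.
Mbeki–Dube: Dube 7–0.
Mbeki vs Gupta: Gupta, 6–1.
Mbeki vs Singh: Singh wins 6–1.
Park vs Dube: Dube, 5–2.
Park–Gupta: Gupta 5–2.
Park–Singh: Singh 5–2.
Dube vs Gupta: Gupta wins 6–1.
Dube vs Singh: Singh wins 6–1.
Gupta vs Singh: Gupta, 4–3.
Gupta wins every pairwise contest, so Gupta is the Condorcet winner.

Gupta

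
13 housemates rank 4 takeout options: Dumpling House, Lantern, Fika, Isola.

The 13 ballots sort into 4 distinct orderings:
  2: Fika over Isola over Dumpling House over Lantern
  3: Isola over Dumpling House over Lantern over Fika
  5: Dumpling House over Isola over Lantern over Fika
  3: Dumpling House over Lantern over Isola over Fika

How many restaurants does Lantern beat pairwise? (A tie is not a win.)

Lantern against each rival (13 friends):
Lantern vs Dumpling House: 0 to 13, Dumpling House.
Lantern vs Fika: Lantern is ranked higher on 3+5+3 = 11 ballots, Fika on 2. Lantern wins 11–2.
Lantern vs Isola: Isola, 10–3.
Lantern beats Fika; loses to Dumpling House, Isola — 1 pairwise win.

1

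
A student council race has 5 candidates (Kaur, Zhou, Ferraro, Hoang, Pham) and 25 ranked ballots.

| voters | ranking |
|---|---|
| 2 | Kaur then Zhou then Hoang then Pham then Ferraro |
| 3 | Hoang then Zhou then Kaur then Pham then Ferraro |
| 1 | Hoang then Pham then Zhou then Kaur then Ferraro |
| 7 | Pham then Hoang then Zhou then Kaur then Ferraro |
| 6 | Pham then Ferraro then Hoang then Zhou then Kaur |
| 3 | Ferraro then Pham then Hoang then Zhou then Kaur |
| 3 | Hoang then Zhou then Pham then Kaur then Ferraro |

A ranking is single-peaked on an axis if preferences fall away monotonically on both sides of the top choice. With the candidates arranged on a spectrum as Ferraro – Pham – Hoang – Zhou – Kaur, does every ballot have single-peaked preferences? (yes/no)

Axis positions: Ferraro=1, Pham=2, Hoang=3, Zhou=4, Kaur=5.
Group 1 (peak Kaur at position 5): ranking walks positions 5-4-3-2-1, expanding outward from the peak — single-peaked.
Group 2 (peak Hoang at position 3): ranking walks positions 3-4-5-2-1, expanding outward from the peak — single-peaked.
Group 3 (peak Hoang at position 3): ranking walks positions 3-2-4-5-1, expanding outward from the peak — single-peaked.
Group 4 (peak Pham at position 2): ranking walks positions 2-3-4-5-1, expanding outward from the peak — single-peaked.
Group 5 (peak Pham at position 2): ranking walks positions 2-1-3-4-5, expanding outward from the peak — single-peaked.
Group 6 (peak Ferraro at position 1): ranking walks positions 1-2-3-4-5, expanding outward from the peak — single-peaked.
Group 7 (peak Hoang at position 3): ranking walks positions 3-4-2-5-1, expanding outward from the peak — single-peaked.
Every ranking is single-peaked on this axis.

yes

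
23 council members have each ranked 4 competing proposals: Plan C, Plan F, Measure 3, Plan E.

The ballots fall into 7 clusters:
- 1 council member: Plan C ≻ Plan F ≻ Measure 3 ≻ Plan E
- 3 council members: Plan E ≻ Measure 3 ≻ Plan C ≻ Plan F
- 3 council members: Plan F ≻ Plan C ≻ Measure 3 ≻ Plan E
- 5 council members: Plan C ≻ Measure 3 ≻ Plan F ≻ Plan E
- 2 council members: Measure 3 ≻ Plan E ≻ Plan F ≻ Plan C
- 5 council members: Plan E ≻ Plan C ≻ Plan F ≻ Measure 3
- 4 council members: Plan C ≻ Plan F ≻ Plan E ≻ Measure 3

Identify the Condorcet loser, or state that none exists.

Measure 3

Pairwise majorities:
Plan C vs Plan F: Plan C is ranked higher on 1+3+5+5+4 = 18 ballots, Plan F on 5. Plan C wins 18–5.
Plan C–Measure 3: Plan C 18–5.
Plan C vs Plan E: 13 to 10, Plan C.
Plan F vs Measure 3: Plan F wins 13–10.
Plan F–Plan E: Plan F 13–10.
Measure 3 vs Plan E: 11 to 12, Plan E.
Only Measure 3 has no wins; Measure 3 is the Condorcet loser.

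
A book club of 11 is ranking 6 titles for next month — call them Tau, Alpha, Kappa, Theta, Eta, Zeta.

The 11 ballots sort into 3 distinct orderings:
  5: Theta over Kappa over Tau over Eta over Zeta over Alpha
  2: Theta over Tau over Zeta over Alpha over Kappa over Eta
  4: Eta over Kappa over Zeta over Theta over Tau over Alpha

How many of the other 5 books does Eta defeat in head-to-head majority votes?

2

Eta against each rival (11 members):
Eta vs Tau: Tau wins 7–4.
Eta vs Alpha: Eta, 9–2.
Eta vs Kappa: Eta is ranked higher on 4 ballots, Kappa on 7. Kappa wins 7–4.
Eta vs Theta: Theta wins 7–4.
Eta–Zeta: Eta 9–2.
Eta beats Alpha, Zeta; loses to Tau, Kappa, Theta — 2 pairwise wins.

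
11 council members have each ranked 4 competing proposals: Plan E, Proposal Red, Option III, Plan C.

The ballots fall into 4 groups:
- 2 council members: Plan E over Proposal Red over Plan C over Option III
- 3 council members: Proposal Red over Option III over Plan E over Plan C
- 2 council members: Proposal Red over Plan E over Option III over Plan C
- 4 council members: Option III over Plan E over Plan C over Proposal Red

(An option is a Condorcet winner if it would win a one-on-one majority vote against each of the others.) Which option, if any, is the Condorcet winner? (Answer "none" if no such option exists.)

Pairwise majorities:
Plan E vs Proposal Red: 2+4 = 6 for Plan E, 5 for Proposal Red — Plan E by 6–5.
Plan E vs Option III: Plan E is ranked higher on 2+2 = 4 ballots, Option III on 7. Option III wins 7–4.
Plan E vs Plan C: 2+3+2+4 = 11 for Plan E, 0 for Plan C — Plan E by 11–0.
Proposal Red vs Option III: Proposal Red is ranked higher on 2+3+2 = 7 ballots, Option III on 4. Proposal Red wins 7–4.
Proposal Red vs Plan C: Proposal Red preferred on 2+3+2 = 7 ballots; Proposal Red wins 7–4.
Option III vs Plan C: Option III is ranked higher on 3+2+4 = 9 ballots, Plan C on 2. Option III wins 9–2.
Each option drops at least one matchup (Plan E loses to Option III; Proposal Red loses to Plan E; Option III loses to Proposal Red; Plan C loses to Plan E); the cycle Plan E > Proposal Red > Option III > Plan E rules out a Condorcet winner.

none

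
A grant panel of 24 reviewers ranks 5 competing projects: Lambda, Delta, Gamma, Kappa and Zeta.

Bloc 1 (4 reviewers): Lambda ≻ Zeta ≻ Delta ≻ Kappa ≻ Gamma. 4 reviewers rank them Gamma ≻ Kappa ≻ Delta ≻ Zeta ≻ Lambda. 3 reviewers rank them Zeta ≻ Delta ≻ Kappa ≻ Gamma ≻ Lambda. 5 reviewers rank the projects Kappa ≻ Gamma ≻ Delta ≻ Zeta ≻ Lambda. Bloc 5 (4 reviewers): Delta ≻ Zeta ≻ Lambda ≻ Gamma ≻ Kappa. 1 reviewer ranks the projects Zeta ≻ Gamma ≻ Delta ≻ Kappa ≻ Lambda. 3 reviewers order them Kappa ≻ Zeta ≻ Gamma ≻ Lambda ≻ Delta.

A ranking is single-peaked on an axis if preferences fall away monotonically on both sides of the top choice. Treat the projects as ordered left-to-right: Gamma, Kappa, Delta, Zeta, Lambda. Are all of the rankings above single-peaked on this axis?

no

Axis positions: Gamma=1, Kappa=2, Delta=3, Zeta=4, Lambda=5.
Bloc 1 (peak Lambda at position 5): ranking walks positions 5-4-3-2-1, expanding outward from the peak — single-peaked.
Bloc 2 (peak Gamma at position 1): ranking walks positions 1-2-3-4-5, expanding outward from the peak — single-peaked.
Bloc 3 (peak Zeta at position 4): ranking walks positions 4-3-2-1-5, expanding outward from the peak — single-peaked.
Bloc 4 (peak Kappa at position 2): ranking walks positions 2-1-3-4-5, expanding outward from the peak — single-peaked.
Bloc 5: ranking walks positions 3-4-5-1-2; Gamma is ranked above Kappa even though Kappa lies between Gamma and the peak Delta on the axis — preferences dip and rise again. Not single-peaked.
Bloc 6: ranking walks positions 4-1-3-2-5; Gamma is ranked above Delta even though Delta lies between Gamma and the peak Zeta on the axis — preferences dip and rise again. Not single-peaked.
Bloc 7: ranking walks positions 2-4-1-5-3; Zeta is ranked above Delta even though Delta lies between Zeta and the peak Kappa on the axis — preferences dip and rise again. Not single-peaked.
Bloc 5 violates single-peakedness, so the profile is not single-peaked on this axis.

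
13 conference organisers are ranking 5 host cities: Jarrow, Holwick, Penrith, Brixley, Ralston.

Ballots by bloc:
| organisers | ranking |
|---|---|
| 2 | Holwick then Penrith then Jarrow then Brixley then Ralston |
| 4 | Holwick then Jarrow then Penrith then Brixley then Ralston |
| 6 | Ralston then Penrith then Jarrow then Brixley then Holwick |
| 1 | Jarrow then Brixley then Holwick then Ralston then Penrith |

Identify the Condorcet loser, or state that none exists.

none

Head-to-head results (13 organisers):
Jarrow vs Holwick: 6+1 = 7 for Jarrow, 6 for Holwick — Jarrow by 7–6.
Jarrow–Penrith: Penrith 8–5.
Jarrow vs Brixley: Jarrow, 13–0.
Jarrow vs Ralston: Jarrow, 7–6.
Holwick–Penrith: Holwick 7–6.
Holwick vs Brixley: Brixley wins 7–6.
Holwick vs Ralston: Holwick preferred on 2+4+1 = 7 ballots; Holwick wins 7–6.
Penrith vs Brixley: 12 to 1, Penrith.
Penrith–Ralston: Ralston 7–6.
Brixley vs Ralston: Brixley wins 7–6.
Every city wins at least one matchup (Jarrow beats Holwick; Holwick beats Penrith; Penrith beats Jarrow; Brixley beats Holwick; Ralston beats Penrith), so there is no Condorcet loser.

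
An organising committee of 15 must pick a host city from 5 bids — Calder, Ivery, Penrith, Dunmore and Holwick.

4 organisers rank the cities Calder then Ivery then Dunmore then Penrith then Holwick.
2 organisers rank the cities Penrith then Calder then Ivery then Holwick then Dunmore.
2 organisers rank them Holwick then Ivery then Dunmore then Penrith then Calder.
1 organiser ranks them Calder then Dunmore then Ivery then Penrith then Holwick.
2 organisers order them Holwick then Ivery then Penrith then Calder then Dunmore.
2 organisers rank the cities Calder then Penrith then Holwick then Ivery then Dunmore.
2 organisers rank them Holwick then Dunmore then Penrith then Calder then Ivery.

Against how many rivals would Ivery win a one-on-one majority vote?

Ivery against each rival (15 organisers):
Ivery vs Calder: Ivery preferred on 2+2 = 4 ballots; Calder wins 11–4.
Ivery vs Penrith: Ivery preferred on 4+2+1+2 = 9 ballots; Ivery wins 9–6.
Ivery vs Dunmore: 12 to 3, Ivery.
Ivery vs Holwick: 7 to 8, Holwick.
Ivery beats Penrith, Dunmore; loses to Calder, Holwick — 2 pairwise wins.

2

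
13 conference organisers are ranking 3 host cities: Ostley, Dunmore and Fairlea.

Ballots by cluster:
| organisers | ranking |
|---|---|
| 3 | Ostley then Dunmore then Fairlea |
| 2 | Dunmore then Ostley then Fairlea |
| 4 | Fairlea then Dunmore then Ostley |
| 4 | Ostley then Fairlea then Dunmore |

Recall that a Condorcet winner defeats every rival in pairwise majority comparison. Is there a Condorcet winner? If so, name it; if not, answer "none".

Ostley

Head-to-head results (13 organisers):
Ostley vs Dunmore: Ostley preferred on 3+4 = 7 ballots; Ostley wins 7–6.
Ostley vs Fairlea: 3+2+4 = 9 for Ostley, 4 for Fairlea — Ostley by 9–4.
Dunmore vs Fairlea: 3+2 = 5 for Dunmore, 8 for Fairlea — Fairlea by 8–5.
Ostley wins every pairwise contest, so Ostley is the Condorcet winner.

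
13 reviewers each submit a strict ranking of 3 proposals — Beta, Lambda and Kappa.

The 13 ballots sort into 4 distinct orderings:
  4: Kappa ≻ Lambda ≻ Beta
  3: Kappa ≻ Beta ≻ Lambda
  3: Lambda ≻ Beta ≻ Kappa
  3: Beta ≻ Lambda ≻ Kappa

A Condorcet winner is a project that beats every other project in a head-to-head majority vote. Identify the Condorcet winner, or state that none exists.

Pairwise majorities:
Beta vs Lambda: 3+3 = 6 for Beta, 7 for Lambda — Lambda by 7–6.
Beta vs Kappa: Beta preferred on 3+3 = 6 ballots; Kappa wins 7–6.
Lambda vs Kappa: Lambda preferred on 3+3 = 6 ballots; Kappa wins 7–6.
Kappa defeats every rival head-to-head and is the Condorcet winner.

Kappa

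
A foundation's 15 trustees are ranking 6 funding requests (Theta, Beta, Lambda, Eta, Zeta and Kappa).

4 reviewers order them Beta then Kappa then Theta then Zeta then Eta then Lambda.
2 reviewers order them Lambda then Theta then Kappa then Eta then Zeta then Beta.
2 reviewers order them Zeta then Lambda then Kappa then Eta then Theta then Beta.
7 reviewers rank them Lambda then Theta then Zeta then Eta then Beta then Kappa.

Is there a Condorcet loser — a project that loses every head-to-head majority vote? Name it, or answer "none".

none

Pairwise majorities:
Theta vs Beta: 2+2+7 = 11 for Theta, 4 for Beta — Theta by 11–4.
Theta vs Lambda: 4 for Theta, 11 for Lambda — Lambda by 11–4.
Theta vs Eta: Theta preferred on 4+2+7 = 13 ballots; Theta wins 13–2.
Theta–Zeta: Theta 13–2.
Theta vs Kappa: Theta is ranked higher on 2+7 = 9 ballots, Kappa on 6. Theta wins 9–6.
Beta vs Lambda: Beta is ranked higher on 4 ballots, Lambda on 11. Lambda wins 11–4.
Beta vs Eta: Beta preferred on 4 ballots; Eta wins 11–4.
Beta vs Zeta: Beta preferred on 4 ballots; Zeta wins 11–4.
Beta vs Kappa: Beta wins 11–4.
Lambda vs Eta: Lambda wins 11–4.
Lambda vs Zeta: Lambda preferred on 2+7 = 9 ballots; Lambda wins 9–6.
Lambda vs Kappa: 2+2+7 = 11 for Lambda, 4 for Kappa — Lambda by 11–4.
Eta–Zeta: Zeta 13–2.
Eta vs Kappa: 7 to 8, Kappa.
Zeta vs Kappa: Zeta is ranked higher on 2+7 = 9 ballots, Kappa on 6. Zeta wins 9–6.
No project is winless: Theta beats Beta; Beta beats Kappa; Lambda beats Theta; Eta beats Beta; Zeta beats Beta; Kappa beats Eta. There is no Condorcet loser.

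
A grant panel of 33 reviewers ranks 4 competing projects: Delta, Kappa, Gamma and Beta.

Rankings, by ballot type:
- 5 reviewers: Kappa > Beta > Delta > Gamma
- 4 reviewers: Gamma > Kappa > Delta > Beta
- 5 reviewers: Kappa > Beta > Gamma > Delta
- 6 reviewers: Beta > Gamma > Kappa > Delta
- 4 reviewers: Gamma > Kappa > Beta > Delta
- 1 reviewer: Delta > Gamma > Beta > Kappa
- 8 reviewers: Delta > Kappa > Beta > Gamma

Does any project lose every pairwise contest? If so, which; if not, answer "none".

Head-to-head results (33 reviewers):
Delta vs Kappa: Delta is ranked higher on 1+8 = 9 ballots, Kappa on 24. Kappa wins 24–9.
Delta vs Gamma: Gamma wins 19–14.
Delta vs Beta: Beta, 20–13.
Kappa vs Gamma: Kappa wins 18–15.
Kappa–Beta: Kappa 26–7.
Gamma–Beta: Beta 24–9.
Delta loses to every other project — it is the Condorcet loser.

Delta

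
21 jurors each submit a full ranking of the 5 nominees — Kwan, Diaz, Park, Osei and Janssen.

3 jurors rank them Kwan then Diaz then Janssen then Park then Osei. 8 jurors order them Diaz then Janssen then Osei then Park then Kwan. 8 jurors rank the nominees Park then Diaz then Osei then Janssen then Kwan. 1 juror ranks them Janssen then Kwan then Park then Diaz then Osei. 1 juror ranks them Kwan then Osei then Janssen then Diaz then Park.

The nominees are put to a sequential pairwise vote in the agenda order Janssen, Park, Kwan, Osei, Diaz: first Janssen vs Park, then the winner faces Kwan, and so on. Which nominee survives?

Diaz

Round 1: Janssen vs Park — 13–8, Janssen advances.
Round 2: Janssen vs Kwan — 17–4, Janssen advances.
Round 3: Janssen vs Osei — 12–9, Janssen advances.
Round 4: Janssen vs Diaz — 2–19, Diaz advances.
The agenda winner is Diaz.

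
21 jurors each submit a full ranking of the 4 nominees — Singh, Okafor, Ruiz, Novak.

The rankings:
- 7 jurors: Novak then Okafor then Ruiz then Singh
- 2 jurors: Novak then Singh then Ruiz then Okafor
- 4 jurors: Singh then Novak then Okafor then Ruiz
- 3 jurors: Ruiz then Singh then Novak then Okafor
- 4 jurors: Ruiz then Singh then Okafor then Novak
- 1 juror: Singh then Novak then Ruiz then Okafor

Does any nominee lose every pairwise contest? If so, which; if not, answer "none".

Pairwise majorities:
Singh vs Okafor: Singh wins 14–7.
Singh vs Ruiz: Ruiz wins 14–7.
Singh vs Novak: Singh, 12–9.
Okafor vs Ruiz: Okafor is ranked higher on 7+4 = 11 ballots, Ruiz on 10. Okafor wins 11–10.
Okafor vs Novak: Novak wins 17–4.
Ruiz vs Novak: Ruiz is ranked higher on 3+4 = 7 ballots, Novak on 14. Novak wins 14–7.
Every nominee wins at least one matchup (Singh beats Okafor; Okafor beats Ruiz; Ruiz beats Singh; Novak beats Okafor), so there is no Condorcet loser.

none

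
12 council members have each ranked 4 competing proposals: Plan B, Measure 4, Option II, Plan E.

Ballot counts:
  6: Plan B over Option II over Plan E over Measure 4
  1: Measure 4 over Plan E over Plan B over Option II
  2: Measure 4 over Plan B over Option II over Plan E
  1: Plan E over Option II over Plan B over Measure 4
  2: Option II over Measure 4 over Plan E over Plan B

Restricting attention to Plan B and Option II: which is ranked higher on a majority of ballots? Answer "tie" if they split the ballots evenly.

Ballots ranking Plan B above Option II: 6 + 1 + 2 = 9.
Ballots ranking Option II above Plan B: 12 − 9 = 3.
Plan B wins the head-to-head 9–3.

Plan B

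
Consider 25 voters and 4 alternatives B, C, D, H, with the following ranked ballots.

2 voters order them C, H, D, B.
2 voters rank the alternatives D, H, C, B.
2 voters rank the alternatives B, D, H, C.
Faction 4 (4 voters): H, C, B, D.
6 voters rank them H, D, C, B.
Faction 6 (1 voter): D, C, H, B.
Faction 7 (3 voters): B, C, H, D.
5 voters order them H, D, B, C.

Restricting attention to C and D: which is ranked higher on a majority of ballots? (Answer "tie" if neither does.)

D

Ballots ranking C above D: 2 + 4 + 3 = 9.
Ballots ranking D above C: 25 − 9 = 16.
D wins the head-to-head 16–9.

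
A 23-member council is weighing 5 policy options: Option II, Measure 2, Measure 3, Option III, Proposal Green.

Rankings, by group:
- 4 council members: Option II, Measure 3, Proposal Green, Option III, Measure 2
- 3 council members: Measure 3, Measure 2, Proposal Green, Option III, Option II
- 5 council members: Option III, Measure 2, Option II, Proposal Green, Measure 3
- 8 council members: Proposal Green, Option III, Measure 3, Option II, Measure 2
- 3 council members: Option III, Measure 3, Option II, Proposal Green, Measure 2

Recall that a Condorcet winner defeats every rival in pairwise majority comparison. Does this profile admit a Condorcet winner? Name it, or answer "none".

Head-to-head results (23 council members):
Option II–Measure 2: Option II 15–8.
Option II vs Measure 3: Measure 3, 14–9.
Option II vs Option III: 4 for Option II, 19 for Option III — Option III by 19–4.
Option II vs Proposal Green: 12 to 11, Option II.
Measure 2 vs Measure 3: Measure 3 wins 18–5.
Measure 2 vs Option III: Option III, 20–3.
Measure 2 vs Proposal Green: 8 to 15, Proposal Green.
Measure 3 vs Option III: Measure 3 is ranked higher on 4+3 = 7 ballots, Option III on 16. Option III wins 16–7.
Measure 3 vs Proposal Green: Proposal Green wins 13–10.
Option III–Proposal Green: Proposal Green 15–8.
Every option loses at least once (Option II loses to Measure 3; Measure 2 loses to Option II; Measure 3 loses to Option III; Option III loses to Proposal Green; Proposal Green loses to Option II). The majority relation contains the cycle Option II beats Proposal Green beats Measure 3 beats Option II, so there is no Condorcet winner.

none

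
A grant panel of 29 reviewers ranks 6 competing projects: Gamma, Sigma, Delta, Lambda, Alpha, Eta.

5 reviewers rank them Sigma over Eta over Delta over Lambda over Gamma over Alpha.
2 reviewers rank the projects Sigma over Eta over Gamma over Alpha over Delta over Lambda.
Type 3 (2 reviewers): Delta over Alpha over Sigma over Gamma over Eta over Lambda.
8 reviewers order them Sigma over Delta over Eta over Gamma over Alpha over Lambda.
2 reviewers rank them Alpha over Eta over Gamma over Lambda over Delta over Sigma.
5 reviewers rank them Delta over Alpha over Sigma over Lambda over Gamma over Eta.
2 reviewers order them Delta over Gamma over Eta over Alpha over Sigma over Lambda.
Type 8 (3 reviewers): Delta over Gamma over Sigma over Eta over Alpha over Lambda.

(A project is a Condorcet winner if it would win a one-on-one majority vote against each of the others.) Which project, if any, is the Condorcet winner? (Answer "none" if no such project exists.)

Sigma

Pairwise majorities:
Gamma vs Sigma: 7 to 22, Sigma.
Gamma vs Delta: Gamma preferred on 2+2 = 4 ballots; Delta wins 25–4.
Gamma vs Lambda: Gamma preferred on 2+2+8+2+2+3 = 19 ballots; Gamma wins 19–10.
Gamma vs Alpha: Gamma preferred on 5+2+8+2+3 = 20 ballots; Gamma wins 20–9.
Gamma vs Eta: 12 to 17, Eta.
Sigma vs Delta: Sigma preferred on 5+2+8 = 15 ballots; Sigma wins 15–14.
Sigma vs Lambda: Sigma is ranked higher on 27 ballots, Lambda on 2. Sigma wins 27–2.
Sigma vs Alpha: Sigma preferred on 5+2+8+3 = 18 ballots; Sigma wins 18–11.
Sigma vs Eta: Sigma is ranked higher on 5+2+2+8+5+3 = 25 ballots, Eta on 4. Sigma wins 25–4.
Delta vs Lambda: Delta is ranked higher on 27 ballots, Lambda on 2. Delta wins 27–2.
Delta vs Alpha: Delta is ranked higher on 5+2+8+5+2+3 = 25 ballots, Alpha on 4. Delta wins 25–4.
Delta vs Eta: Delta is ranked higher on 2+8+5+2+3 = 20 ballots, Eta on 9. Delta wins 20–9.
Lambda vs Alpha: Lambda is ranked higher on 5 ballots, Alpha on 24. Alpha wins 24–5.
Lambda vs Eta: Lambda is ranked higher on 5 ballots, Eta on 24. Eta wins 24–5.
Alpha vs Eta: 9 to 20, Eta.
Sigma wins every pairwise contest, so Sigma is the Condorcet winner.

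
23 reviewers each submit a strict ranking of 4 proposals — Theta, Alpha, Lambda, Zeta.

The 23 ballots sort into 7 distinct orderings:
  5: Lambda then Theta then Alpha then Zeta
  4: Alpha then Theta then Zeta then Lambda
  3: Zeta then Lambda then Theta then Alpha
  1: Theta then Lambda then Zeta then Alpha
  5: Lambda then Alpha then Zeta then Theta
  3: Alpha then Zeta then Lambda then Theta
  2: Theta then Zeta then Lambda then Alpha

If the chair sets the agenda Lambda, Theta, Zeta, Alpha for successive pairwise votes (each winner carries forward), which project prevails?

Round 1: Lambda vs Theta — 16–7, Lambda advances.
Round 2: Lambda vs Zeta — 11–12, Zeta advances.
Round 3: Zeta vs Alpha — 6–17, Alpha advances.
The agenda winner is Alpha.

Alpha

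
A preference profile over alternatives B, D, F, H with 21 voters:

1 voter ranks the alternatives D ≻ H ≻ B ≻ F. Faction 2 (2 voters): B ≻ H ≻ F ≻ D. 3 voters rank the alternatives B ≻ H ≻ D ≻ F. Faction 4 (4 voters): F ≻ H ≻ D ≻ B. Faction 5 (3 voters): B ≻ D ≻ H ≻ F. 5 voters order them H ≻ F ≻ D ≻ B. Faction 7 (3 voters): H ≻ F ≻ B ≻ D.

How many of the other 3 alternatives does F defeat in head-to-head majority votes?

2

F against each rival (21 voters):
F vs B: F, 12–9.
F vs D: 14 to 7, F.
F vs H: F preferred on 4 ballots; H wins 17–4.
F beats B, D; loses to H — 2 pairwise wins.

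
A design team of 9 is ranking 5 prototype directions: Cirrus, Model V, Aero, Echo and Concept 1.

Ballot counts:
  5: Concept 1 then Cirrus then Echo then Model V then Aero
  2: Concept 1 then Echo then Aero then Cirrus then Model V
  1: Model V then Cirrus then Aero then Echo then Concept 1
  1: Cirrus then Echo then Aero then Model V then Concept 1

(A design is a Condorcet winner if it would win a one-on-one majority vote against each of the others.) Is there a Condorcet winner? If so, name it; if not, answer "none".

Pairwise majorities:
Cirrus vs Model V: 8 to 1, Cirrus.
Cirrus vs Aero: 7 to 2, Cirrus.
Cirrus vs Echo: Cirrus wins 7–2.
Cirrus–Concept 1: Concept 1 7–2.
Model V vs Aero: Model V wins 6–3.
Model V–Echo: Echo 8–1.
Model V vs Concept 1: 2 to 7, Concept 1.
Aero vs Echo: Aero is ranked higher on 1 ballot, Echo on 8. Echo wins 8–1.
Aero vs Concept 1: Concept 1, 7–2.
Echo vs Concept 1: Concept 1 wins 7–2.
Concept 1 beats each of Cirrus, Model V, Aero, Echo — Concept 1 is the Condorcet winner.

Concept 1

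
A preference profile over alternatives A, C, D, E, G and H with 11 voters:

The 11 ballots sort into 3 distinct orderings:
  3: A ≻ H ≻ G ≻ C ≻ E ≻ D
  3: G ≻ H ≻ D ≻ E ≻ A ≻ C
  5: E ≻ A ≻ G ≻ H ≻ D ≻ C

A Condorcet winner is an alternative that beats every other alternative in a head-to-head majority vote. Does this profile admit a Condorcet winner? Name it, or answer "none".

Check each pair by majority over 11 ballots:
A vs C: A, 11–0.
A vs D: A wins 8–3.
A vs E: E, 8–3.
A vs G: A, 8–3.
A–H: A 8–3.
C–D: D 8–3.
C vs E: E, 8–3.
C–G: G 11–0.
C–H: H 11–0.
D–E: E 8–3.
D vs G: G wins 11–0.
D vs H: H, 11–0.
E vs G: G, 6–5.
E vs H: H wins 6–5.
G vs H: G wins 8–3.
Each alternative drops at least one matchup (A loses to E; C loses to A; D loses to A; E loses to G; G loses to A; H loses to A); the cycle A > G > E > A rules out a Condorcet winner.

none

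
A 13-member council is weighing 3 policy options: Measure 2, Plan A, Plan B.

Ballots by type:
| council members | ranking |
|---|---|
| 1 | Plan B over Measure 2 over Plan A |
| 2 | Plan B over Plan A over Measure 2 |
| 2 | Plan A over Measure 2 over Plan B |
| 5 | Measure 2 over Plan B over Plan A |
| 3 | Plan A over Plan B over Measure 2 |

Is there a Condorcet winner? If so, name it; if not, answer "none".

Pairwise majorities:
Measure 2 vs Plan A: 1+5 = 6 for Measure 2, 7 for Plan A — Plan A by 7–6.
Measure 2 vs Plan B: 2+5 = 7 for Measure 2, 6 for Plan B — Measure 2 by 7–6.
Plan A vs Plan B: Plan A preferred on 2+3 = 5 ballots; Plan B wins 8–5.
Each option drops at least one matchup (Measure 2 loses to Plan A; Plan A loses to Plan B; Plan B loses to Measure 2); the cycle Measure 2 beats Plan B beats Plan A beats Measure 2 rules out a Condorcet winner.

none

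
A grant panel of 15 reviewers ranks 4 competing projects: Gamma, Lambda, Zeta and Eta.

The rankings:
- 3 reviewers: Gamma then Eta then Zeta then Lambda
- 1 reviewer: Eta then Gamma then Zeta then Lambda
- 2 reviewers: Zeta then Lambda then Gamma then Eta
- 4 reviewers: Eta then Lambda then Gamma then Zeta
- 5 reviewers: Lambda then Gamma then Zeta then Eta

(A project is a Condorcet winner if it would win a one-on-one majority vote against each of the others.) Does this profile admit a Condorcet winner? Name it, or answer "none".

Head-to-head results (15 reviewers):
Gamma vs Lambda: 4 to 11, Lambda.
Gamma vs Zeta: 3+1+4+5 = 13 for Gamma, 2 for Zeta — Gamma by 13–2.
Gamma vs Eta: 3+2+5 = 10 for Gamma, 5 for Eta — Gamma by 10–5.
Lambda vs Zeta: Lambda preferred on 4+5 = 9 ballots; Lambda wins 9–6.
Lambda vs Eta: 7 to 8, Eta.
Zeta vs Eta: 2+5 = 7 for Zeta, 8 for Eta — Eta by 8–7.
Every project loses at least once (Gamma loses to Lambda; Lambda loses to Eta; Zeta loses to Gamma; Eta loses to Gamma). The majority relation contains the cycle Gamma beats Eta beats Lambda beats Gamma, so there is no Condorcet winner.

none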